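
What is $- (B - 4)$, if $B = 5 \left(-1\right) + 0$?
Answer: $9$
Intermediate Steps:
$B = -5$ ($B = -5 + 0 = -5$)
$- (B - 4) = - (-5 - 4) = \left(-1\right) \left(-9\right) = 9$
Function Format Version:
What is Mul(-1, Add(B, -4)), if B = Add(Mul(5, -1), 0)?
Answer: 9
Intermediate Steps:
B = -5 (B = Add(-5, 0) = -5)
Mul(-1, Add(B, -4)) = Mul(-1, Add(-5, -4)) = Mul(-1, -9) = 9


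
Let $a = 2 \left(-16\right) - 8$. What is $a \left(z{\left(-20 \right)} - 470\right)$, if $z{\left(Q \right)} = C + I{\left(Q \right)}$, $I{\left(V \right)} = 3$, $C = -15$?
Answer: $19280$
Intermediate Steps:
$z{\left(Q \right)} = -12$ ($z{\left(Q \right)} = -15 + 3 = -12$)
$a = -40$ ($a = -32 - 8 = -40$)
$a \left(z{\left(-20 \right)} - 470\right) = - 40 \left(-12 - 470\right) = \left(-40\right) \left(-482\right) = 19280$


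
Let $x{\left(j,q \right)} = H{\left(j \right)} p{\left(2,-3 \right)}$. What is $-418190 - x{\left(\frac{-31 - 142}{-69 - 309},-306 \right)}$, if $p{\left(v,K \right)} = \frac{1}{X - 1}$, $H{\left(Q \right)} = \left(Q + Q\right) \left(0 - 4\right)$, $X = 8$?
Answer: $- \frac{553264678}{1323} \approx -4.1819 \cdot 10^{5}$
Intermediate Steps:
$H{\left(Q \right)} = - 8 Q$ ($H{\left(Q \right)} = 2 Q \left(-4\right) = - 8 Q$)
$p{\left(v,K \right)} = \frac{1}{7}$ ($p{\left(v,K \right)} = \frac{1}{8 - 1} = \frac{1}{7}$)
$x{\left(j,q \right)} = - \frac{8 j}{7}$ ($x{\left(j,q \right)} = - 8 j \frac{1}{7} = - \frac{8 j}{7}$)
$-418190 - x{\left(\frac{-31 - 142}{-69 - 309},-306 \right)} = -418190 - - \frac{8 \frac{-31 - 142}{-69 - 309}}{7} = -418190 - - \frac{8 \left(- \frac{173}{-378}\right)}{7} = -418190 - - \frac{8 \left(\left(-173\right) \left(- \frac{1}{378}\right)\right)}{7} = -418190 - \left(- \frac{8}{7}\right) \frac{173}{378} = -418190 - - \frac{692}{1323} = -418190 + \frac{692}{1323} = - \frac{553264678}{1323}$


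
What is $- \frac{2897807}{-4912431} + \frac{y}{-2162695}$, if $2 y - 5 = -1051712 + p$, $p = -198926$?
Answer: $\frac{18677793738553}{21248179923090} \approx 0.87903$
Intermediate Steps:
$y = - \frac{1250633}{2}$ ($y = \frac{5}{2} + \frac{-1051712 - 198926}{2} = \frac{5}{2} + \frac{1}{2} \left(-1250638\right) = \frac{5}{2} - 625319 = - \frac{1250633}{2} \approx -6.2532 \cdot 10^{5}$)
$- \frac{2897807}{-4912431} + \frac{y}{-2162695} = - \frac{2897807}{-4912431} - \frac{1250633}{2 \left(-2162695\right)} = \left(-2897807\right) \left(- \frac{1}{4912431}\right) - - \frac{1250633}{4325390} = \frac{2897807}{4912431} + \frac{1250633}{4325390} = \frac{18677793738553}{21248179923090}$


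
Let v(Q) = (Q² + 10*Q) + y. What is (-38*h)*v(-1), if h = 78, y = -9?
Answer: 53352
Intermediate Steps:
v(Q) = -9 + Q² + 10*Q (v(Q) = (Q² + 10*Q) - 9 = -9 + Q² + 10*Q)
(-38*h)*v(-1) = (-38*78)*(-9 + (-1)² + 10*(-1)) = -2964*(-9 + 1 - 10) = -2964*(-18) = 53352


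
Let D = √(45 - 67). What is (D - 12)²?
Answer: (12 - I*√22)² ≈ 122.0 - 112.57*I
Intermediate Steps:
D = I*√22 (D = √(-22) = I*√22 ≈ 4.6904*I)
(D - 12)² = (I*√22 - 12)² = (-12 + I*√22)²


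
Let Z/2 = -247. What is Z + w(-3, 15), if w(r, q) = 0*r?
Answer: -494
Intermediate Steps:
w(r, q) = 0
Z = -494 (Z = 2*(-247) = -494)
Z + w(-3, 15) = -494 + 0 = -494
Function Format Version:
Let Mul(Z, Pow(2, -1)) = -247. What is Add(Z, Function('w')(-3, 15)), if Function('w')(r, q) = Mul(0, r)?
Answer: -494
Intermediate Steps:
Function('w')(r, q) = 0
Z = -494 (Z = Mul(2, -247) = -494)
Add(Z, Function('w')(-3, 15)) = Add(-494, 0) = -494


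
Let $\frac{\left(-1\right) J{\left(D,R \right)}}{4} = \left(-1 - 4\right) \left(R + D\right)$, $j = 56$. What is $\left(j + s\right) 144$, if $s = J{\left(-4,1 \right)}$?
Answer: $-576$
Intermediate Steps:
$J{\left(D,R \right)} = 20 D + 20 R$ ($J{\left(D,R \right)} = - 4 \left(-1 - 4\right) \left(R + D\right) = - 4 \left(- 5 \left(D + R\right)\right) = - 4 \left(- 5 D - 5 R\right) = 20 D + 20 R$)
$s = -60$ ($s = 20 \left(-4\right) + 20 \cdot 1 = -80 + 20 = -60$)
$\left(j + s\right) 144 = \left(56 - 60\right) 144 = \left(-4\right) 144 = -576$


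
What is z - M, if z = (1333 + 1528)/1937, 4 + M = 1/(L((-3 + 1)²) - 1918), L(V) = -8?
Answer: 20434871/3730662 ≈ 5.4775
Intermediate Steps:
M = -7705/1926 (M = -4 + 1/(-8 - 1918) = -4 + 1/(-1926) = -4 - 1/1926 = -7705/1926 ≈ -4.0005)
z = 2861/1937 (z = 2861*(1/1937) = 2861/1937 ≈ 1.4770)
z - M = 2861/1937 - 1*(-7705/1926) = 2861/1937 + 7705/1926 = 20434871/3730662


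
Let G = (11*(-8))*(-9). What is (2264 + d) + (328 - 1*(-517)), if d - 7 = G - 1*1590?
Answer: 2318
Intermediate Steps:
G = 792 (G = -88*(-9) = 792)
d = -791 (d = 7 + (792 - 1*1590) = 7 + (792 - 1590) = 7 - 798 = -791)
(2264 + d) + (328 - 1*(-517)) = (2264 - 791) + (328 - 1*(-517)) = 1473 + (328 + 517) = 1473 + 845 = 2318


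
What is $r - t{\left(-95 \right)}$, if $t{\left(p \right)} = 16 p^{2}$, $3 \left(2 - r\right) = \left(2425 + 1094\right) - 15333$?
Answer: $-140460$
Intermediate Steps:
$r = 3940$ ($r = 2 - \frac{\left(2425 + 1094\right) - 15333}{3} = 2 - \frac{3519 - 15333}{3} = 2 - -3938 = 2 + 3938 = 3940$)
$r - t{\left(-95 \right)} = 3940 - 16 \left(-95\right)^{2} = 3940 - 16 \cdot 9025 = 3940 - 144400 = -140460$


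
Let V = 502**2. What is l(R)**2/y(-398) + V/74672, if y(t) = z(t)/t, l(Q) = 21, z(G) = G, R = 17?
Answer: 8295589/18668 ≈ 444.38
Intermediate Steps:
V = 252004
y(t) = 1 (y(t) = t/t = 1)
l(R)**2/y(-398) + V/74672 = 21**2/1 + 252004/74672 = 441*1 + 252004*(1/74672) = 441 + 63001/18668 = 8295589/18668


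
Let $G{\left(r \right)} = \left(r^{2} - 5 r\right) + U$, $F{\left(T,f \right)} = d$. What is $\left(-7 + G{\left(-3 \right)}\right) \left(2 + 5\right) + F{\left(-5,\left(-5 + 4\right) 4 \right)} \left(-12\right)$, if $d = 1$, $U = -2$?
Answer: $93$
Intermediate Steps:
$F{\left(T,f \right)} = 1$
$G{\left(r \right)} = -2 + r^{2} - 5 r$ ($G{\left(r \right)} = \left(r^{2} - 5 r\right) - 2 = -2 + r^{2} - 5 r$)
$\left(-7 + G{\left(-3 \right)}\right) \left(2 + 5\right) + F{\left(-5,\left(-5 + 4\right) 4 \right)} \left(-12\right) = \left(-7 - \left(-13 - 9\right)\right) \left(2 + 5\right) + 1 \left(-12\right) = \left(-7 + \left(-2 + 9 + 15\right)\right) 7 - 12 = \left(-7 + 22\right) 7 - 12 = 15 \cdot 7 - 12 = 105 - 12 = 93$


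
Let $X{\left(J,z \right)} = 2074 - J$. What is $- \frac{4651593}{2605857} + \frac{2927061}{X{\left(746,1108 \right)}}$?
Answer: $\frac{2540441693591}{1153526032} \approx 2202.3$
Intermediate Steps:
$- \frac{4651593}{2605857} + \frac{2927061}{X{\left(746,1108 \right)}} = - \frac{4651593}{2605857} + \frac{2927061}{2074 - 746} = \left(-4651593\right) \frac{1}{2605857} + \frac{2927061}{2074 - 746} = - \frac{1550531}{868619} + \frac{2927061}{1328} = \frac{2540441693591}{1153526032}$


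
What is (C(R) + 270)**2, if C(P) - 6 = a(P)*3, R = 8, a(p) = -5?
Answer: 68121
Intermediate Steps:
C(P) = -9 (C(P) = 6 - 5*3 = 6 - 15 = -9)
(C(R) + 270)**2 = (-9 + 270)**2 = 261**2 = 68121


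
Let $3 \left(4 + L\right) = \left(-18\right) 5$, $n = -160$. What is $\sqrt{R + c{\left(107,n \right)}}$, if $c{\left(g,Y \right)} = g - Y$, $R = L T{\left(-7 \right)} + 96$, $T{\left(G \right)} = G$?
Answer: $\sqrt{601} \approx 24.515$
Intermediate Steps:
$L = -34$ ($L = -4 + \frac{\left(-18\right) 5}{3} = -4 + \frac{1}{3} \left(-90\right) = -4 - 30 = -34$)
$R = 334$ ($R = \left(-34\right) \left(-7\right) + 96 = 238 + 96 = 334$)
$\sqrt{R + c{\left(107,n \right)}} = \sqrt{334 + \left(107 - -160\right)} = \sqrt{334 + \left(107 + 160\right)} = \sqrt{334 + 267} = \sqrt{601}$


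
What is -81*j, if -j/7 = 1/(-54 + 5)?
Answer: -81/7 ≈ -11.571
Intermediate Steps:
j = 1/7 (j = -7/(-54 + 5) = -7/(-49) = -7*(-1/49) = 1/7 ≈ 0.14286)
-81*j = -81*1/7 = -81/7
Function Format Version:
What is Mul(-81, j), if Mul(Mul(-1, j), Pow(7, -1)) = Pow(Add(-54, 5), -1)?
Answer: Rational(-81, 7) ≈ -11.571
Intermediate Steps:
j = Rational(1, 7) (j = Mul(-7, Pow(Add(-54, 5), -1)) = Mul(-7, Pow(-49, -1)) = Mul(-7, Rational(-1, 49)) = Rational(1, 7) ≈ 0.14286)
Mul(-81, j) = Mul(-81, Rational(1, 7)) = Rational(-81, 7)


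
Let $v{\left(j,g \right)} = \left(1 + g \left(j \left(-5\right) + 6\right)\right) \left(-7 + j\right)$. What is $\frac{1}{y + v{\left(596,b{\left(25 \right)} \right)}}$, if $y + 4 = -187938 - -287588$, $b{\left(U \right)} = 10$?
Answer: $- \frac{1}{17416625} \approx -5.7416 \cdot 10^{-8}$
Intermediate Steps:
$y = 99646$ ($y = -4 - -99650 = -4 + \left(-187938 + 287588\right) = -4 + 99650 = 99646$)
$v{\left(j,g \right)} = \left(1 + g \left(6 - 5 j\right)\right) \left(-7 + j\right)$ ($v{\left(j,g \right)} = \left(1 + g \left(- 5 j + 6\right)\right) \left(-7 + j\right) = \left(1 + g \left(6 - 5 j\right)\right) \left(-7 + j\right)$)
$\frac{1}{y + v{\left(596,b{\left(25 \right)} \right)}} = \frac{1}{99646 - \left(-169 - 244360 + 17760800\right)} = \frac{1}{99646 - \left(-244529 + 17760800\right)} = \frac{1}{99646 - 17516271} = \frac{1}{-17416625} = - \frac{1}{17416625}$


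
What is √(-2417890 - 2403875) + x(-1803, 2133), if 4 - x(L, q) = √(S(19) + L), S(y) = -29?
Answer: 4 + I*√4821765 - 2*I*√458 ≈ 4.0 + 2153.1*I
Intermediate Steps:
x(L, q) = 4 - √(-29 + L)
√(-2417890 - 2403875) + x(-1803, 2133) = √(-2417890 - 2403875) + (4 - √(-29 - 1803)) = √(-4821765) + (4 - √(-1832)) = I*√4821765 + (4 - 2*I*√458) = 4 + I*√4821765 - 2*I*√458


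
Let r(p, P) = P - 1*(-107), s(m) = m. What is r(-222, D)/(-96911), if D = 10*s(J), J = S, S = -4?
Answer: -67/96911 ≈ -0.00069136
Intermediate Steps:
J = -4
D = -40 (D = 10*(-4) = -40)
r(p, P) = 107 + P (r(p, P) = P + 107 = 107 + P)
r(-222, D)/(-96911) = (107 - 40)/(-96911) = 67*(-1/96911) = -67/96911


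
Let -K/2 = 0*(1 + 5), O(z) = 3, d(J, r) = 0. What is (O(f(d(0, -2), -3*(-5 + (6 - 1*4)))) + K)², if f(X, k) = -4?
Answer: 9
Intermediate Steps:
K = 0 (K = -0*(1 + 5) = -0*6 = -2*0 = 0)
(O(f(d(0, -2), -3*(-5 + (6 - 1*4)))) + K)² = (3 + 0)² = 3² = 9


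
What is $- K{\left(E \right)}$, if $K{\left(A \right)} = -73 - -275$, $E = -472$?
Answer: $-202$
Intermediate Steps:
$K{\left(A \right)} = 202$ ($K{\left(A \right)} = -73 + 275 = 202$)
$- K{\left(E \right)} = \left(-1\right) 202 = -202$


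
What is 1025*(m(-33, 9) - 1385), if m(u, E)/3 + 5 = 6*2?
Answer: -1398100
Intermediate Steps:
m(u, E) = 21 (m(u, E) = -15 + 3*(6*2) = -15 + 3*12 = -15 + 36 = 21)
1025*(m(-33, 9) - 1385) = 1025*(21 - 1385) = 1025*(-1364) = -1398100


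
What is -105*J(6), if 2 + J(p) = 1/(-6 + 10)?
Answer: 735/4 ≈ 183.75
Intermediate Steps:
J(p) = -7/4 (J(p) = -2 + 1/(-6 + 10) = -2 + 1/4 = -2 + ¼ = -7/4)
-105*J(6) = -105*(-7/4) = 735/4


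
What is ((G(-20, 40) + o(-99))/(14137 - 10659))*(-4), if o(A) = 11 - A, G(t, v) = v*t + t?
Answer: 1420/1739 ≈ 0.81656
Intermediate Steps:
G(t, v) = t + t*v (G(t, v) = t*v + t = t + t*v)
((G(-20, 40) + o(-99))/(14137 - 10659))*(-4) = ((-20*(1 + 40) + (11 - 1*(-99)))/(14137 - 10659))*(-4) = ((-20*41 + (11 + 99))/3478)*(-4) = ((-820 + 110)*(1/3478))*(-4) = -710*1/3478*(-4) = -355/1739*(-4) = 1420/1739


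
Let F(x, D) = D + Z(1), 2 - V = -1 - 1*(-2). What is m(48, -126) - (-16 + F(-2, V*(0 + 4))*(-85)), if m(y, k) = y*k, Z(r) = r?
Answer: -5607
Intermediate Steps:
V = 1 (V = 2 - (-1 - 1*(-2)) = 2 - (-1 + 2) = 2 - 1*1 = 2 - 1 = 1)
F(x, D) = 1 + D (F(x, D) = D + 1 = 1 + D)
m(y, k) = k*y
m(48, -126) - (-16 + F(-2, V*(0 + 4))*(-85)) = -126*48 - (-16 + (1 + 1*(0 + 4))*(-85)) = -6048 - (-16 + (1 + 1*4)*(-85)) = -6048 - (-16 + (1 + 4)*(-85)) = -6048 - (-16 + 5*(-85)) = -6048 - (-16 - 425) = -6048 - 1*(-441) = -6048 + 441 = -5607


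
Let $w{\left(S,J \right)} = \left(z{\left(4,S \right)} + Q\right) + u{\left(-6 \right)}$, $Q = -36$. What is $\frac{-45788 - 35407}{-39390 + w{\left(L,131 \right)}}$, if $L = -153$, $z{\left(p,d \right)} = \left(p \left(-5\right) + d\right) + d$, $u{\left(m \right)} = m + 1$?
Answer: $\frac{81195}{39757} \approx 2.0423$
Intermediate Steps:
$u{\left(m \right)} = 1 + m$
$z{\left(p,d \right)} = - 5 p + 2 d$ ($z{\left(p,d \right)} = \left(- 5 p + d\right) + d = \left(d - 5 p\right) + d = - 5 p + 2 d$)
$w{\left(S,J \right)} = -61 + 2 S$ ($w{\left(S,J \right)} = \left(\left(\left(-5\right) 4 + 2 S\right) - 36\right) + \left(1 - 6\right) = \left(\left(-20 + 2 S\right) - 36\right) - 5 = \left(-56 + 2 S\right) - 5 = -61 + 2 S$)
$\frac{-45788 - 35407}{-39390 + w{\left(L,131 \right)}} = \frac{-45788 - 35407}{-39390 + \left(-61 + 2 \left(-153\right)\right)} = - \frac{81195}{-39390 - 367} = - \frac{81195}{-39757} = \left(-81195\right) \left(- \frac{1}{39757}\right) = \frac{81195}{39757}$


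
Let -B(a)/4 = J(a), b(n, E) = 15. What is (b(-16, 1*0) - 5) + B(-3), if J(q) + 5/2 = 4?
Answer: 4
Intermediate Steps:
J(q) = 3/2 (J(q) = -5/2 + 4 = 3/2)
B(a) = -6 (B(a) = -4*3/2 = -6)
(b(-16, 1*0) - 5) + B(-3) = (15 - 5) - 6 = 10 - 6 = 4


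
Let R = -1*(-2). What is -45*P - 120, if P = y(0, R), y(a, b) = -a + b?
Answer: -210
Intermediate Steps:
R = 2
y(a, b) = b - a
P = 2 (P = 2 - 1*0 = 2 + 0 = 2)
-45*P - 120 = -45*2 - 120 = -90 - 120 = -210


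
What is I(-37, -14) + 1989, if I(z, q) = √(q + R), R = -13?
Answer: 1989 + 3*I*√3 ≈ 1989.0 + 5.1962*I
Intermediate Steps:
I(z, q) = √(-13 + q) (I(z, q) = √(q - 13) = √(-13 + q))
I(-37, -14) + 1989 = √(-13 - 14) + 1989 = √(-27) + 1989 = 3*I*√3 + 1989 = 1989 + 3*I*√3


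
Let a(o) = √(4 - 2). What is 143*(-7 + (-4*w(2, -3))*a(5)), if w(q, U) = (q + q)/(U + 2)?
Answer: -1001 + 2288*√2 ≈ 2234.7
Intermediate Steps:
w(q, U) = 2*q/(2 + U) (w(q, U) = (2*q)/(2 + U) = 2*q/(2 + U))
a(o) = √2
143*(-7 + (-4*w(2, -3))*a(5)) = 143*(-7 + (-8*2/(2 - 3))*√2) = 143*(-7 + (-8*2/(-1))*√2) = 143*(-7 + (-8*2*(-1))*√2) = 143*(-7 + (-4*(-4))*√2) = 143*(-7 + 16*√2) = -1001 + 2288*√2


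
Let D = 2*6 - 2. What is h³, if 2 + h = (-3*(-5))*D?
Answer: 3241792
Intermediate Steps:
D = 10 (D = 12 - 2 = 10)
h = 148 (h = -2 - 3*(-5)*10 = -2 + 15*10 = -2 + 150 = 148)
h³ = 148³ = 3241792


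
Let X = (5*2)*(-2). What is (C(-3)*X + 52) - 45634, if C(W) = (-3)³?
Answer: -45042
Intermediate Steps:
C(W) = -27
X = -20 (X = 10*(-2) = -20)
(C(-3)*X + 52) - 45634 = (-27*(-20) + 52) - 45634 = (540 + 52) - 45634 = 592 - 45634 = -45042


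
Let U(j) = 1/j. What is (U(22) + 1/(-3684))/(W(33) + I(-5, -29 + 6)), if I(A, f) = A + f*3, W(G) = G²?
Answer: 1831/41131860 ≈ 4.4515e-5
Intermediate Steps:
I(A, f) = A + 3*f
(U(22) + 1/(-3684))/(W(33) + I(-5, -29 + 6)) = (1/22 + 1/(-3684))/(33² + (-5 + 3*(-29 + 6))) = (1/22 - 1/3684)/(1089 + (-5 + 3*(-23))) = 1831/(40524*(1089 + (-5 - 69))) = 1831/(40524*(1089 - 74)) = (1831/40524)/1015 = (1831/40524)*(1/1015) = 1831/41131860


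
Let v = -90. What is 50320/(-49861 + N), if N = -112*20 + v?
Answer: -50320/52191 ≈ -0.96415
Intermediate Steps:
N = -2330 (N = -112*20 - 90 = -2240 - 90 = -2330)
50320/(-49861 + N) = 50320/(-49861 - 2330) = 50320/(-52191) = 50320*(-1/52191) = -50320/52191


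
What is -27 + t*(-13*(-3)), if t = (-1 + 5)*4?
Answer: 597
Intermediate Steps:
t = 16 (t = 4*4 = 16)
-27 + t*(-13*(-3)) = -27 + 16*(-13*(-3)) = -27 + 16*39 = -27 + 624 = 597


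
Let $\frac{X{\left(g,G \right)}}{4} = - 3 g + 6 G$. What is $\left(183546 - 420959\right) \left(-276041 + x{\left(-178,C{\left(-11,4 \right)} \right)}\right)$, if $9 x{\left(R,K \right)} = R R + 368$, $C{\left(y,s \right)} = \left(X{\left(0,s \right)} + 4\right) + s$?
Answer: $\frac{194070645307}{3} \approx 6.469 \cdot 10^{10}$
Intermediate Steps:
$X{\left(g,G \right)} = - 12 g + 24 G$ ($X{\left(g,G \right)} = 4 \left(- 3 g + 6 G\right) = - 12 g + 24 G$)
$C{\left(y,s \right)} = 4 + 25 s$ ($C{\left(y,s \right)} = \left(\left(\left(-12\right) 0 + 24 s\right) + 4\right) + s = \left(\left(0 + 24 s\right) + 4\right) + s = \left(24 s + 4\right) + s = \left(4 + 24 s\right) + s = 4 + 25 s$)
$x{\left(R,K \right)} = \frac{368}{9} + \frac{R^{2}}{9}$ ($x{\left(R,K \right)} = \frac{R R + 368}{9} = \frac{R^{2} + 368}{9} = \frac{368 + R^{2}}{9} = \frac{368}{9} + \frac{R^{2}}{9}$)
$\left(183546 - 420959\right) \left(-276041 + x{\left(-178,C{\left(-11,4 \right)} \right)}\right) = \left(183546 - 420959\right) \left(-276041 + \left(\frac{368}{9} + \frac{\left(-178\right)^{2}}{9}\right)\right) = - 237413 \left(-276041 + \left(\frac{368}{9} + \frac{1}{9} \cdot 31684\right)\right) = - 237413 \left(-276041 + \left(\frac{368}{9} + \frac{31684}{9}\right)\right) = - 237413 \left(-276041 + \frac{10684}{3}\right) = \left(-237413\right) \left(- \frac{817439}{3}\right) = \frac{194070645307}{3}$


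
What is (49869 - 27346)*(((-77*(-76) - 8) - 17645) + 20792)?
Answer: 202504293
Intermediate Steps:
(49869 - 27346)*(((-77*(-76) - 8) - 17645) + 20792) = 22523*(((5852 - 8) - 17645) + 20792) = 22523*((5844 - 17645) + 20792) = 22523*(-11801 + 20792) = 22523*8991 = 202504293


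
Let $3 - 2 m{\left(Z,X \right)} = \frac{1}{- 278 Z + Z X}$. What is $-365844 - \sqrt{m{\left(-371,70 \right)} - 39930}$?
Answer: $-365844 - \frac{i \sqrt{59442558408142}}{38584} \approx -3.6584 \cdot 10^{5} - 199.82 i$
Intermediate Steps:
$m{\left(Z,X \right)} = \frac{3}{2} - \frac{1}{2 \left(- 278 Z + X Z\right)}$ ($m{\left(Z,X \right)} = \frac{3}{2} - \frac{1}{2 \left(- 278 Z + Z X\right)} = \frac{3}{2} - \frac{1}{2 \left(- 278 Z + X Z\right)}$)
$-365844 - \sqrt{m{\left(-371,70 \right)} - 39930} = -365844 - \sqrt{\frac{-1 - -309414 + 3 \cdot 70 \left(-371\right)}{2 \left(-371\right) \left(-278 + 70\right)} - 39930} = -365844 - \sqrt{\frac{1}{2} \left(- \frac{1}{371}\right) \frac{1}{-208} \left(-1 + 309414 - 77910\right) - 39930} = -365844 - \sqrt{\frac{1}{2} \left(- \frac{1}{371}\right) \left(- \frac{1}{208}\right) 231503 - 39930} = -365844 - \sqrt{\frac{231503}{154336} - 39930} = -365844 - \sqrt{- \frac{6162404977}{154336}} = -365844 - \frac{i \sqrt{59442558408142}}{38584}$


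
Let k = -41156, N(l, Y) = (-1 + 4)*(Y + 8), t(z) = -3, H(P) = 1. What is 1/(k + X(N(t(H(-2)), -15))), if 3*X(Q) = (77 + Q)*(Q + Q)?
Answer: -1/41940 ≈ -2.3844e-5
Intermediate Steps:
N(l, Y) = 24 + 3*Y (N(l, Y) = 3*(8 + Y) = 24 + 3*Y)
X(Q) = 2*Q*(77 + Q)/3 (X(Q) = ((77 + Q)*(Q + Q))/3 = ((77 + Q)*(2*Q))/3 = (2*Q*(77 + Q))/3 = 2*Q*(77 + Q)/3)
1/(k + X(N(t(H(-2)), -15))) = 1/(-41156 + 2*(24 + 3*(-15))*(77 + (24 + 3*(-15)))/3) = 1/(-41156 + 2*(24 - 45)*(77 + (24 - 45))/3) = 1/(-41156 + (2/3)*(-21)*(77 - 21)) = 1/(-41156 + (2/3)*(-21)*56) = 1/(-41156 - 784) = 1/(-41940) = -1/41940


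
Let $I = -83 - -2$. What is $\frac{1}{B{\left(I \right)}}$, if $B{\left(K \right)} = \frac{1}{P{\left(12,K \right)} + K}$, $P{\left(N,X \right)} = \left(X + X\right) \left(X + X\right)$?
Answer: $26163$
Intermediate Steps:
$P{\left(N,X \right)} = 4 X^{2}$ ($P{\left(N,X \right)} = 2 X 2 X = 4 X^{2}$)
$I = -81$ ($I = -83 + 2 = -81$)
$B{\left(K \right)} = \frac{1}{K + 4 K^{2}}$ ($B{\left(K \right)} = \frac{1}{4 K^{2} + K} = \frac{1}{K + 4 K^{2}}$)
$\frac{1}{B{\left(I \right)}} = \frac{1}{\frac{1}{-81} \frac{1}{1 + 4 \left(-81\right)}} = \frac{1}{\left(- \frac{1}{81}\right) \frac{1}{1 - 324}} = \frac{1}{\left(- \frac{1}{81}\right) \frac{1}{-323}} = \frac{1}{\left(- \frac{1}{81}\right) \left(- \frac{1}{323}\right)} = \frac{1}{\frac{1}{26163}} = 26163$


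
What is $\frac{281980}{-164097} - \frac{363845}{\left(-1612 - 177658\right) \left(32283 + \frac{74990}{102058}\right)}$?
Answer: $- \frac{16654855141373079643}{9692573076164982276} \approx -1.7183$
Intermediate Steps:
$\frac{281980}{-164097} - \frac{363845}{\left(-1612 - 177658\right) \left(32283 + \frac{74990}{102058}\right)} = 281980 \left(- \frac{1}{164097}\right) - \frac{363845}{\left(-179270\right) \left(32283 + 74990 \cdot \frac{1}{102058}\right)} = - \frac{281980}{164097} - \frac{363845}{\left(-179270\right) \left(32283 + \frac{37495}{51029}\right)} = - \frac{281980}{164097} - \frac{363845}{\left(-179270\right) \frac{1647406702}{51029}} = - \frac{281980}{164097} - \frac{363845}{- \frac{295330599467540}{51029}} = - \frac{281980}{164097} - - \frac{3713329301}{59066119893508} = - \frac{281980}{164097} + \frac{3713329301}{59066119893508} = - \frac{16654855141373079643}{9692573076164982276}$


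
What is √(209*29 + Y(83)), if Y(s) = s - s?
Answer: √6061 ≈ 77.852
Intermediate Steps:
Y(s) = 0
√(209*29 + Y(83)) = √(209*29 + 0) = √(6061 + 0) = √6061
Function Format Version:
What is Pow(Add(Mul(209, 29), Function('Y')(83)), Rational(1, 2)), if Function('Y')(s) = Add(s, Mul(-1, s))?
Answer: Pow(6061, Rational(1, 2)) ≈ 77.852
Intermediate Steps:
Function('Y')(s) = 0
Pow(Add(Mul(209, 29), Function('Y')(83)), Rational(1, 2)) = Pow(Add(Mul(209, 29), 0), Rational(1, 2)) = Pow(Add(6061, 0), Rational(1, 2)) = Pow(6061, Rational(1, 2))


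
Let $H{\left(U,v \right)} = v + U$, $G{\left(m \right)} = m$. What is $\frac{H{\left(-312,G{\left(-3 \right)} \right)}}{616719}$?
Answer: $- \frac{105}{205573} \approx -0.00051077$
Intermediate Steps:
$H{\left(U,v \right)} = U + v$
$\frac{H{\left(-312,G{\left(-3 \right)} \right)}}{616719} = \frac{-312 - 3}{616719} = \left(-315\right) \frac{1}{616719} = - \frac{105}{205573}$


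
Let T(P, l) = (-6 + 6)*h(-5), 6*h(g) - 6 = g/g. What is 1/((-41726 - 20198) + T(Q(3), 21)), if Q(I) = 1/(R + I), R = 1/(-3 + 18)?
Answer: -1/61924 ≈ -1.6149e-5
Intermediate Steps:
h(g) = 7/6 (h(g) = 1 + (g/g)/6 = 1 + (1/6)*1 = 1 + 1/6 = 7/6)
R = 1/15 ≈ 0.066667
Q(I) = 1/(1/15 + I)
T(P, l) = 0 (T(P, l) = (-6 + 6)*(7/6) = 0*(7/6) = 0)
1/((-41726 - 20198) + T(Q(3), 21)) = 1/((-41726 - 20198) + 0) = 1/(-61924 + 0) = 1/(-61924) = -1/61924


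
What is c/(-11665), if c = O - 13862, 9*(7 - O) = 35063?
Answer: 159758/104985 ≈ 1.5217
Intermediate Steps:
O = -35000/9 (O = 7 - ⅑*35063 = 7 - 35063/9 = -35000/9 ≈ -3888.9)
c = -159758/9 (c = -35000/9 - 13862 = -159758/9 ≈ -17751.)
c/(-11665) = -159758/9/(-11665) = -159758/9*(-1/11665) = 159758/104985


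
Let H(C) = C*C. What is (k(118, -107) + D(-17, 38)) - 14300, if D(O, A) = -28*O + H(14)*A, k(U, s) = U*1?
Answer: -6258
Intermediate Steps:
k(U, s) = U
H(C) = C**2
D(O, A) = -28*O + 196*A (D(O, A) = -28*O + 14**2*A = -28*O + 196*A)
(k(118, -107) + D(-17, 38)) - 14300 = (118 + (-28*(-17) + 196*38)) - 14300 = (118 + (476 + 7448)) - 14300 = (118 + 7924) - 14300 = 8042 - 14300 = -6258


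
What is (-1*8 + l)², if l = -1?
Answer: 81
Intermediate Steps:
(-1*8 + l)² = (-1*8 - 1)² = (-8 - 1)² = (-9)² = 81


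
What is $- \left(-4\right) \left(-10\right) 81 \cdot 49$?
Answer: $-158760$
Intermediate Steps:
$- \left(-4\right) \left(-10\right) 81 \cdot 49 = - 40 \cdot 81 \cdot 49 = - 3240 \cdot 49 = \left(-1\right) 158760 = -158760$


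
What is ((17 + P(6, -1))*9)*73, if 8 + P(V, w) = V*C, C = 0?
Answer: 5913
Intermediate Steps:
P(V, w) = -8 (P(V, w) = -8 + V*0 = -8 + 0 = -8)
((17 + P(6, -1))*9)*73 = ((17 - 8)*9)*73 = (9*9)*73 = 81*73 = 5913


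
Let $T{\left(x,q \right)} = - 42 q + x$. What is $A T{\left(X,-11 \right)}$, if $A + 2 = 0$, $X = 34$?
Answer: $-992$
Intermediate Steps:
$A = -2$ ($A = -2 + 0 = -2$)
$T{\left(x,q \right)} = x - 42 q$
$A T{\left(X,-11 \right)} = - 2 \left(34 - -462\right) = - 2 \left(34 + 462\right) = \left(-2\right) 496 = -992$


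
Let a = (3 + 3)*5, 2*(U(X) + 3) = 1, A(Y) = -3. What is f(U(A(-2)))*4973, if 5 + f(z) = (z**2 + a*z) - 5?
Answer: -1566495/4 ≈ -3.9162e+5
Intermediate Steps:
U(X) = -5/2 (U(X) = -3 + (1/2)*1 = -3 + 1/2 = -5/2)
a = 30 (a = 6*5 = 30)
f(z) = -10 + z**2 + 30*z (f(z) = -5 + ((z**2 + 30*z) - 5) = -5 + (-5 + z**2 + 30*z) = -10 + z**2 + 30*z)
f(U(A(-2)))*4973 = (-10 + (-5/2)**2 + 30*(-5/2))*4973 = (-10 + 25/4 - 75)*4973 = -315/4*4973 = -1566495/4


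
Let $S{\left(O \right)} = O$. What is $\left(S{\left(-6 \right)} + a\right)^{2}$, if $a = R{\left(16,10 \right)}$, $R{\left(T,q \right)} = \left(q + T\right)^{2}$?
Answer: $448900$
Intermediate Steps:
$R{\left(T,q \right)} = \left(T + q\right)^{2}$
$a = 676$ ($a = \left(16 + 10\right)^{2} = 26^{2} = 676$)
$\left(S{\left(-6 \right)} + a\right)^{2} = \left(-6 + 676\right)^{2} = 670^{2} = 448900$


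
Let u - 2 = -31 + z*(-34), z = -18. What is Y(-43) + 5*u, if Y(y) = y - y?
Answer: 2915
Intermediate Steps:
u = 583 (u = 2 + (-31 - 18*(-34)) = 2 + (-31 + 612) = 2 + 581 = 583)
Y(y) = 0
Y(-43) + 5*u = 0 + 5*583 = 0 + 2915 = 2915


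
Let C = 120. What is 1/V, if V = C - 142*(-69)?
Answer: 1/9918 ≈ 0.00010083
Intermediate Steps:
V = 9918 (V = 120 - 142*(-69) = 120 + 9798 = 9918)
1/V = 1/9918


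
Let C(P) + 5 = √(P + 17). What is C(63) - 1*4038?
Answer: -4043 + 4*√5 ≈ -4034.1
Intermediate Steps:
C(P) = -5 + √(17 + P) (C(P) = -5 + √(P + 17) = -5 + √(17 + P))
C(63) - 1*4038 = (-5 + √(17 + 63)) - 1*4038 = (-5 + √80) - 4038 = (-5 + 4*√5) - 4038 = -4043 + 4*√5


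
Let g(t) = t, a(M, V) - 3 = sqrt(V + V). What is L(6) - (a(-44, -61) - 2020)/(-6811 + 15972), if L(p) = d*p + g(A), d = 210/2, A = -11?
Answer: 5672676/9161 - I*sqrt(122)/9161 ≈ 619.22 - 0.0012057*I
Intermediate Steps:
a(M, V) = 3 + sqrt(2)*sqrt(V) (a(M, V) = 3 + sqrt(V + V) = 3 + sqrt(2*V) = 3 + sqrt(2)*sqrt(V))
d = 105 (d = 210*(1/2) = 105)
L(p) = -11 + 105*p (L(p) = 105*p - 11 = -11 + 105*p)
L(6) - (a(-44, -61) - 2020)/(-6811 + 15972) = (-11 + 105*6) - ((3 + sqrt(2)*sqrt(-61)) - 2020)/(-6811 + 15972) = (-11 + 630) - ((3 + sqrt(2)*(I*sqrt(61))) - 2020)/9161 = 619 - ((3 + I*sqrt(122)) - 2020)/9161 = 619 - (-2017 + I*sqrt(122))/9161 = 619 - (-2017/9161 + I*sqrt(122)/9161) = 619 + (2017/9161 - I*sqrt(122)/9161) = 5672676/9161 - I*sqrt(122)/9161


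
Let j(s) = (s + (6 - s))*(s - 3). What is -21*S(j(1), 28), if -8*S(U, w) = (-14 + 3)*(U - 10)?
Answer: 2541/4 ≈ 635.25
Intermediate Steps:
j(s) = -18 + 6*s (j(s) = 6*(-3 + s) = -18 + 6*s)
S(U, w) = -55/4 + 11*U/8 (S(U, w) = -(-14 + 3)*(U - 10)/8 = -(-11)*(-10 + U)/8 = -(110 - 11*U)/8 = -55/4 + 11*U/8)
-21*S(j(1), 28) = -21*(-55/4 + 11*(-18 + 6*1)/8) = -21*(-55/4 + 11*(-18 + 6)/8) = -21*(-55/4 + (11/8)*(-12)) = -21*(-55/4 - 33/2) = -21*(-121/4) = 2541/4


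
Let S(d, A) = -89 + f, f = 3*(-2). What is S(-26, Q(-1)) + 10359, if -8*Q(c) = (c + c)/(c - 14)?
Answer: 10264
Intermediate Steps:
f = -6
Q(c) = -c/(4*(-14 + c)) (Q(c) = -(c + c)/(8*(c - 14)) = -2*c/(8*(-14 + c)) = -c/(4*(-14 + c)))
S(d, A) = -95 (S(d, A) = -89 - 6 = -95)
S(-26, Q(-1)) + 10359 = -95 + 10359 = 10264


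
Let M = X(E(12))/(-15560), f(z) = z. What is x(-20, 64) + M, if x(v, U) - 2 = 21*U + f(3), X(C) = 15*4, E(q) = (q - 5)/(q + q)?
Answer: 1049519/778 ≈ 1349.0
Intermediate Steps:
E(q) = (-5 + q)/(2*q) (E(q) = (-5 + q)/((2*q)) = (-5 + q)*(1/(2*q)) = (-5 + q)/(2*q))
X(C) = 60
M = -3/778 (M = 60/(-15560) = 60*(-1/15560) = -3/778 ≈ -0.0038560)
x(v, U) = 5 + 21*U (x(v, U) = 2 + (21*U + 3) = 2 + (3 + 21*U) = 5 + 21*U)
x(-20, 64) + M = (5 + 21*64) - 3/778 = (5 + 1344) - 3/778 = 1349 - 3/778 = 1049519/778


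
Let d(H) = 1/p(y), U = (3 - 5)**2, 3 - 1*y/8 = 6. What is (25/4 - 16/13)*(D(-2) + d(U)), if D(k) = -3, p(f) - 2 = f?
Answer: -17487/1144 ≈ -15.286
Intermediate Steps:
y = -24 (y = 24 - 8*6 = 24 - 48 = -24)
p(f) = 2 + f
U = 4 (U = (-2)**2 = 4)
d(H) = -1/22 (d(H) = 1/(2 - 24) = 1/(-22) = -1/22)
(25/4 - 16/13)*(D(-2) + d(U)) = (25/4 - 16/13)*(-3 - 1/22) = (25*(1/4) - 16*1/13)*(-67/22) = (25/4 - 16/13)*(-67/22) = (261/52)*(-67/22) = -17487/1144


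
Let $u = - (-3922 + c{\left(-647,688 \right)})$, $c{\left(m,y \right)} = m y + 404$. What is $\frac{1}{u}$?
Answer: $\frac{1}{448654} \approx 2.2289 \cdot 10^{-6}$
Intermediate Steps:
$c{\left(m,y \right)} = 404 + m y$
$u = 448654$ ($u = - (-3922 + \left(404 - 445136\right)) = - (-3922 - 444732) = \left(-1\right) \left(-448654\right) = 448654$)
$\frac{1}{u} = \frac{1}{448654}$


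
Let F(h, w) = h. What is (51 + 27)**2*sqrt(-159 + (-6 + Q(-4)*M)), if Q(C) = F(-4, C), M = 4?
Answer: 6084*I*sqrt(181) ≈ 81852.0*I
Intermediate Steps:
Q(C) = -4
(51 + 27)**2*sqrt(-159 + (-6 + Q(-4)*M)) = (51 + 27)**2*sqrt(-159 + (-6 - 4*4)) = 78**2*sqrt(-159 + (-6 - 16)) = 6084*sqrt(-159 - 22) = 6084*sqrt(-181) = 6084*(I*sqrt(181)) = 6084*I*sqrt(181)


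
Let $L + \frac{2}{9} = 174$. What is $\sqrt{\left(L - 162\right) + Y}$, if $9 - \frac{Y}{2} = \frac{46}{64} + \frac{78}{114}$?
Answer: $\frac{\sqrt{1402105}}{228} \approx 5.1934$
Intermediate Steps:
$L = \frac{1564}{9}$ ($L = - \frac{2}{9} + 174 = \frac{1564}{9} \approx 173.78$)
$Y = \frac{4619}{304}$ ($Y = 18 - 2 \left(\frac{46}{64} + \frac{78}{114}\right) = 18 - 2 \left(46 \cdot \frac{1}{64} + 78 \cdot \frac{1}{114}\right) = 18 - 2 \left(\frac{23}{32} + \frac{13}{19}\right) = 18 - \frac{853}{304} = \frac{4619}{304} \approx 15.194$)
$\sqrt{\left(L - 162\right) + Y} = \sqrt{\left(\frac{1564}{9} - 162\right) + \frac{4619}{304}} = \sqrt{\frac{106}{9} + \frac{4619}{304}} = \sqrt{\frac{73795}{2736}} = \frac{\sqrt{1402105}}{228}$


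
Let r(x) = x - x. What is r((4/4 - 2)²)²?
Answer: 0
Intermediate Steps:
r(x) = 0
r((4/4 - 2)²)² = 0² = 0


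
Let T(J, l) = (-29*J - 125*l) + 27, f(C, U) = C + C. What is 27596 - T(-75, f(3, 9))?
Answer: 26144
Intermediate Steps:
f(C, U) = 2*C
T(J, l) = 27 - 125*l - 29*J (T(J, l) = (-125*l - 29*J) + 27 = 27 - 125*l - 29*J)
27596 - T(-75, f(3, 9)) = 27596 - (27 - 250*3 - 29*(-75)) = 27596 - (27 - 125*6 + 2175) = 27596 - (27 - 750 + 2175) = 27596 - 1*1452 = 27596 - 1452 = 26144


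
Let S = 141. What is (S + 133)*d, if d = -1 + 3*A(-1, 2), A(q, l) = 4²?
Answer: 12878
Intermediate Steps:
A(q, l) = 16
d = 47 (d = -1 + 3*16 = -1 + 48 = 47)
(S + 133)*d = (141 + 133)*47 = 274*47 = 12878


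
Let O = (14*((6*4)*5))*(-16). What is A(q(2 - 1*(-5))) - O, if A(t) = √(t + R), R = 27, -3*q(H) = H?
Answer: 26880 + √222/3 ≈ 26885.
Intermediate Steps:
q(H) = -H/3
A(t) = √(27 + t) (A(t) = √(t + 27) = √(27 + t))
O = -26880 (O = (14*(24*5))*(-16) = (14*120)*(-16) = 1680*(-16) = -26880)
A(q(2 - 1*(-5))) - O = √(27 - (2 - 1*(-5))/3) - 1*(-26880) = √(27 - (2 + 5)/3) + 26880 = √(27 - ⅓*7) + 26880 = √(27 - 7/3) + 26880 = √(74/3) + 26880 = √222/3 + 26880 = 26880 + √222/3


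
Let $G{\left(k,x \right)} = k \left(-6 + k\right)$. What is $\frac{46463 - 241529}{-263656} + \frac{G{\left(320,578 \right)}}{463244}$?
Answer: $\frac{14606913623}{15267132508} \approx 0.95676$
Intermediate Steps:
$\frac{46463 - 241529}{-263656} + \frac{G{\left(320,578 \right)}}{463244} = \frac{46463 - 241529}{-263656} + \frac{320 \left(-6 + 320\right)}{463244} = \left(46463 - 241529\right) \left(- \frac{1}{263656}\right) + 320 \cdot 314 \cdot \frac{1}{463244} = \left(-195066\right) \left(- \frac{1}{263656}\right) + 100480 \cdot \frac{1}{463244} = \frac{97533}{131828} + \frac{25120}{115811} = \frac{14606913623}{15267132508}$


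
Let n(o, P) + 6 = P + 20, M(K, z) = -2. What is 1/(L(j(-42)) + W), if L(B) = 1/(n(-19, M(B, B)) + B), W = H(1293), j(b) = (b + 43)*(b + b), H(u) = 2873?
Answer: 72/206855 ≈ 0.00034807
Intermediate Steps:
n(o, P) = 14 + P (n(o, P) = -6 + (P + 20) = -6 + (20 + P) = 14 + P)
j(b) = 2*b*(43 + b) (j(b) = (43 + b)*(2*b) = 2*b*(43 + b))
W = 2873
L(B) = 1/(12 + B) (L(B) = 1/((14 - 2) + B) = 1/(12 + B))
1/(L(j(-42)) + W) = 1/(1/(12 + 2*(-42)*(43 - 42)) + 2873) = 1/(1/(12 + 2*(-42)*1) + 2873) = 1/(1/(12 - 84) + 2873) = 1/(1/(-72) + 2873) = 1/(-1/72 + 2873) = 1/(206855/72) = 72/206855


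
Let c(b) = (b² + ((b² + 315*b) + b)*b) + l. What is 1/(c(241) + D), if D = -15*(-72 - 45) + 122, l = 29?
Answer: 1/32411104 ≈ 3.0854e-8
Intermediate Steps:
c(b) = 29 + b² + b*(b² + 316*b) (c(b) = (b² + ((b² + 315*b) + b)*b) + 29 = (b² + (b² + 316*b)*b) + 29 = (b² + b*(b² + 316*b)) + 29 = 29 + b² + b*(b² + 316*b))
D = 1877 (D = -15*(-117) + 122 = 1755 + 122 = 1877)
1/(c(241) + D) = 1/((29 + 241³ + 317*241²) + 1877) = 1/((29 + 13997521 + 317*58081) + 1877) = 1/((29 + 13997521 + 18411677) + 1877) = 1/(32409227 + 1877) = 1/32411104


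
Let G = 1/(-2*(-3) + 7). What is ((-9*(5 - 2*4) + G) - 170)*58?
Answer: -107764/13 ≈ -8289.5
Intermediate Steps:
G = 1/13 (G = 1/(6 + 7) = 1/13 ≈ 0.076923)
((-9*(5 - 2*4) + G) - 170)*58 = ((-9*(5 - 2*4) + 1/13) - 170)*58 = ((-9*(5 - 8) + 1/13) - 170)*58 = ((-9*(-3) + 1/13) - 170)*58 = ((27 + 1/13) - 170)*58 = (352/13 - 170)*58 = -1858/13*58 = -107764/13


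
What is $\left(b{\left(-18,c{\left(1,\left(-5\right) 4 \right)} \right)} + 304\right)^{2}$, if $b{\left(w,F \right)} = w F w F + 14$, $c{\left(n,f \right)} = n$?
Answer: $412164$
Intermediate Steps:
$b{\left(w,F \right)} = 14 + F^{2} w^{2}$ ($b{\left(w,F \right)} = F w w F + 14 = F w^{2} F + 14 = F^{2} w^{2} + 14 = 14 + F^{2} w^{2}$)
$\left(b{\left(-18,c{\left(1,\left(-5\right) 4 \right)} \right)} + 304\right)^{2} = \left(\left(14 + 1^{2} \left(-18\right)^{2}\right) + 304\right)^{2} = \left(\left(14 + 1 \cdot 324\right) + 304\right)^{2} = \left(\left(14 + 324\right) + 304\right)^{2} = \left(338 + 304\right)^{2} = 642^{2} = 412164$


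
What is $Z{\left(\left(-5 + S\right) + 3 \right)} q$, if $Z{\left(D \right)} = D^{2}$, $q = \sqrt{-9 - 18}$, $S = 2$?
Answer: $0$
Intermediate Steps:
$q = 3 i \sqrt{3}$ ($q = \sqrt{-27} = 3 i \sqrt{3} \approx 5.1962 i$)
$Z{\left(\left(-5 + S\right) + 3 \right)} q = \left(\left(-5 + 2\right) + 3\right)^{2} \cdot 3 i \sqrt{3} = \left(-3 + 3\right)^{2} \cdot 3 i \sqrt{3} = 0^{2} \cdot 3 i \sqrt{3} = 0 \cdot 3 i \sqrt{3} = 0$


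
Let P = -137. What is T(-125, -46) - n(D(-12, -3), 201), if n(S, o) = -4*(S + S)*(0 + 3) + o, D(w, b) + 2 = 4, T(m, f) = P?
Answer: -290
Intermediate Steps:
T(m, f) = -137
D(w, b) = 2 (D(w, b) = -2 + 4 = 2)
n(S, o) = o - 24*S (n(S, o) = -4*2*S*3 + o = -24*S + o = o - 24*S)
T(-125, -46) - n(D(-12, -3), 201) = -137 - (201 - 24*2) = -137 - (201 - 48) = -137 - 1*153 = -137 - 153 = -290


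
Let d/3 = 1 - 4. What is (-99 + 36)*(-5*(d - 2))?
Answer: -3465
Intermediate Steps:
d = -9 (d = 3*(1 - 4) = 3*(-3) = -9)
(-99 + 36)*(-5*(d - 2)) = (-99 + 36)*(-5*(-9 - 2)) = -(-315)*(-11) = -63*55 = -3465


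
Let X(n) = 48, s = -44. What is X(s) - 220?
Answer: -172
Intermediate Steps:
X(s) - 220 = 48 - 220 = -172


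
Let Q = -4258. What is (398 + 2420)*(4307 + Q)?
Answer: 138082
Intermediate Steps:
(398 + 2420)*(4307 + Q) = (398 + 2420)*(4307 - 4258) = 2818*49 = 138082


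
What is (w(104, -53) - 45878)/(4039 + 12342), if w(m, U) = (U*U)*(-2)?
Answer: -51496/16381 ≈ -3.1436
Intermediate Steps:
w(m, U) = -2*U² (w(m, U) = U²*(-2) = -2*U²)
(w(104, -53) - 45878)/(4039 + 12342) = (-2*(-53)² - 45878)/(4039 + 12342) = (-2*2809 - 45878)/16381 = (-5618 - 45878)*(1/16381) = -51496*1/16381 = -51496/16381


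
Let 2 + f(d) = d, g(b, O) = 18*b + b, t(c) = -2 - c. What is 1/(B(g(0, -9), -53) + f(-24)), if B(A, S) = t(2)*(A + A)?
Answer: -1/26 ≈ -0.038462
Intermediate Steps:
g(b, O) = 19*b
f(d) = -2 + d
B(A, S) = -8*A (B(A, S) = (-2 - 1*2)*(A + A) = (-2 - 2)*(2*A) = -8*A)
1/(B(g(0, -9), -53) + f(-24)) = 1/(-152*0 + (-2 - 24)) = 1/(-8*0 - 26) = 1/(0 - 26) = 1/(-26) = -1/26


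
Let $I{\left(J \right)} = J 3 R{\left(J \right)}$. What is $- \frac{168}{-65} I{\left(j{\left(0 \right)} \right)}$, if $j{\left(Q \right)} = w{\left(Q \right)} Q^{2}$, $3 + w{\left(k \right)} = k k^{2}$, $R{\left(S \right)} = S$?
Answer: $0$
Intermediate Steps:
$w{\left(k \right)} = -3 + k^{3}$ ($w{\left(k \right)} = -3 + k k^{2} = -3 + k^{3}$)
$j{\left(Q \right)} = Q^{2} \left(-3 + Q^{3}\right)$ ($j{\left(Q \right)} = \left(-3 + Q^{3}\right) Q^{2} = Q^{2} \left(-3 + Q^{3}\right)$)
$I{\left(J \right)} = 3 J^{2}$ ($I{\left(J \right)} = J 3 J = 3 J J = 3 J^{2}$)
$- \frac{168}{-65} I{\left(j{\left(0 \right)} \right)} = - \frac{168}{-65} \cdot 3 \left(0^{2} \left(-3 + 0^{3}\right)\right)^{2} = \left(-168\right) \left(- \frac{1}{65}\right) 3 \left(0 \left(-3 + 0\right)\right)^{2} = \frac{168 \cdot 3 \left(0 \left(-3\right)\right)^{2}}{65} = \frac{168 \cdot 3 \cdot 0^{2}}{65} = \frac{168 \cdot 3 \cdot 0}{65} = \frac{168}{65} \cdot 0 = 0$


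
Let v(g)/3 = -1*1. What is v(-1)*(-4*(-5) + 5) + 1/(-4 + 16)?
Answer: -899/12 ≈ -74.917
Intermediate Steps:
v(g) = -3 (v(g) = 3*(-1*1) = 3*(-1) = -3)
v(-1)*(-4*(-5) + 5) + 1/(-4 + 16) = -3*(-4*(-5) + 5) + 1/(-4 + 16) = -3*(20 + 5) + 1/12 = -3*25 + 1/12 = -75 + 1/12 = -899/12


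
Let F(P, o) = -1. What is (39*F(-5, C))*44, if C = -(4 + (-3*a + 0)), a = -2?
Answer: -1716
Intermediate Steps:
C = -10 (C = -(4 + (-3*(-2) + 0)) = -(4 + (6 + 0)) = -(4 + 6) = -1*10 = -10)
(39*F(-5, C))*44 = (39*(-1))*44 = -39*44 = -1716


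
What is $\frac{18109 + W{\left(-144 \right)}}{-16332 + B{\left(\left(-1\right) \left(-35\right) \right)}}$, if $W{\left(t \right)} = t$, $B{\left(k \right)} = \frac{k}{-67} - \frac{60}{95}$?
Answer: $- \frac{4573889}{4158421} \approx -1.0999$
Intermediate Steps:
$B{\left(k \right)} = - \frac{12}{19} - \frac{k}{67}$ ($B{\left(k \right)} = k \left(- \frac{1}{67}\right) - \frac{12}{19} = - \frac{k}{67} - \frac{12}{19} = - \frac{12}{19} - \frac{k}{67}$)
$\frac{18109 + W{\left(-144 \right)}}{-16332 + B{\left(\left(-1\right) \left(-35\right) \right)}} = \frac{18109 - 144}{-16332 - \left(\frac{12}{19} + \frac{\left(-1\right) \left(-35\right)}{67}\right)} = \frac{17965}{-16332 - \frac{1469}{1273}} = \frac{17965}{- \frac{20792105}{1273}} = 17965 \left(- \frac{1273}{20792105}\right) = - \frac{4573889}{4158421}$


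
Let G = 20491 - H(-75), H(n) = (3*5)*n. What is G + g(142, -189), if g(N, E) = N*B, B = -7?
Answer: 20622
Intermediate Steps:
H(n) = 15*n
g(N, E) = -7*N (g(N, E) = N*(-7) = -7*N)
G = 21616 (G = 20491 - 15*(-75) = 20491 - 1*(-1125) = 20491 + 1125 = 21616)
G + g(142, -189) = 21616 - 7*142 = 21616 - 994 = 20622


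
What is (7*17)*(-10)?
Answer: -1190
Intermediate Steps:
(7*17)*(-10) = 119*(-10) = -1190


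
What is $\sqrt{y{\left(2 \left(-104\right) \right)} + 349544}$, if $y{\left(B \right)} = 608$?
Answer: $2 \sqrt{87538} \approx 591.74$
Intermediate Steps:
$\sqrt{y{\left(2 \left(-104\right) \right)} + 349544} = \sqrt{608 + 349544} = \sqrt{350152} = 2 \sqrt{87538}$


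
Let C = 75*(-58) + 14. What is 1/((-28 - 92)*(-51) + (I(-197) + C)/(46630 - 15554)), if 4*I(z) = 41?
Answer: 124304/760723177 ≈ 0.00016340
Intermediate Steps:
C = -4336 (C = -4350 + 14 = -4336)
I(z) = 41/4 (I(z) = (¼)*41 = 41/4)
1/((-28 - 92)*(-51) + (I(-197) + C)/(46630 - 15554)) = 1/((-28 - 92)*(-51) + (41/4 - 4336)/(46630 - 15554)) = 1/(-120*(-51) - 17303/4/31076) = 1/(6120 - 17303/4*1/31076) = 1/(6120 - 17303/124304) = 1/(760723177/124304) = 124304/760723177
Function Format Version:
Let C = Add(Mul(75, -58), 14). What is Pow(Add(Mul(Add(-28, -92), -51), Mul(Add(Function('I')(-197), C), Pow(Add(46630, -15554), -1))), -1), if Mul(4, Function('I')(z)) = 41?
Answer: Rational(124304, 760723177) ≈ 0.00016340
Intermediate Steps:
C = -4336 (C = Add(-4350, 14) = -4336)
Function('I')(z) = Rational(41, 4) (Function('I')(z) = Mul(Rational(1, 4), 41) = Rational(41, 4))
Pow(Add(Mul(Add(-28, -92), -51), Mul(Add(Function('I')(-197), C), Pow(Add(46630, -15554), -1))), -1) = Pow(Add(Mul(Add(-28, -92), -51), Mul(Add(Rational(41, 4), -4336), Pow(Add(46630, -15554), -1))), -1) = Pow(Add(Mul(-120, -51), Mul(Rational(-17303, 4), Pow(31076, -1))), -1) = Pow(Add(6120, Mul(Rational(-17303, 4), Rational(1, 31076))), -1) = Pow(Add(6120, Rational(-17303, 124304)), -1) = Pow(Rational(760723177, 124304), -1) = Rational(124304, 760723177)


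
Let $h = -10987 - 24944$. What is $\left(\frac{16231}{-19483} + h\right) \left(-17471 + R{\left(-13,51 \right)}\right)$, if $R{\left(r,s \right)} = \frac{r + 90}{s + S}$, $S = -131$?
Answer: $\frac{61157101952208}{97415} \approx 6.278 \cdot 10^{8}$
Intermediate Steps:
$h = -35931$ ($h = -10987 - 24944 = -35931$)
$R{\left(r,s \right)} = \frac{90 + r}{-131 + s}$ ($R{\left(r,s \right)} = \frac{r + 90}{s - 131} = \frac{90 + r}{-131 + s}$)
$\left(\frac{16231}{-19483} + h\right) \left(-17471 + R{\left(-13,51 \right)}\right) = \left(\frac{16231}{-19483} - 35931\right) \left(-17471 + \frac{90 - 13}{-131 + 51}\right) = \left(16231 \left(- \frac{1}{19483}\right) - 35931\right) \left(-17471 + \frac{1}{-80} \cdot 77\right) = \left(- \frac{16231}{19483} - 35931\right) \left(-17471 - \frac{77}{80}\right) = - \frac{700059904 \left(-17471 - \frac{77}{80}\right)}{19483} = \left(- \frac{700059904}{19483}\right) \left(- \frac{1397757}{80}\right) = \frac{61157101952208}{97415}$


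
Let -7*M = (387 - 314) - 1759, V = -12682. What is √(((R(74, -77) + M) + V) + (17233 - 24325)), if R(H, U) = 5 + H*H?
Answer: I*√688555/7 ≈ 118.54*I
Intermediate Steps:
R(H, U) = 5 + H²
M = 1686/7 (M = -((387 - 314) - 1759)/7 = -(73 - 1759)/7 = -⅐*(-1686) = 1686/7 ≈ 240.86)
√(((R(74, -77) + M) + V) + (17233 - 24325)) = √((((5 + 74²) + 1686/7) - 12682) + (17233 - 24325)) = √((((5 + 5476) + 1686/7) - 12682) - 7092) = √(((5481 + 1686/7) - 12682) - 7092) = √((40053/7 - 12682) - 7092) = √(-48721/7 - 7092) = √(-98365/7) = I*√688555/7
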